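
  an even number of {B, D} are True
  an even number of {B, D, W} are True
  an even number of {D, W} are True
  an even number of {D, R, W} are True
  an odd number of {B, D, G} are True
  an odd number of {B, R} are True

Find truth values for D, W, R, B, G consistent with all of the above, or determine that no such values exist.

Adding constraints 2, 4, 6 mod 2: every variable appears an even number of times on the left, so the left side is 0.
But the right sides sum to 1 (mod 2). 0 ≠ 1 — the system is inconsistent.

The formula is unsatisfiable.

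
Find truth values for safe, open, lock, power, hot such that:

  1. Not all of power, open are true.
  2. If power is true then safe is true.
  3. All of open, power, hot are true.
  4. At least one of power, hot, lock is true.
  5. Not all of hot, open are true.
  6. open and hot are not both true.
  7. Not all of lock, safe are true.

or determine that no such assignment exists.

Case hot = True:
  (3) forces open = True.
  Constraint (5) is violated (hot=T, open=T) — contradiction.
Case hot = False:
  Constraint (3) is violated (hot=F) — contradiction.
Both cases fail — unsatisfiable.

No satisfying assignment exists.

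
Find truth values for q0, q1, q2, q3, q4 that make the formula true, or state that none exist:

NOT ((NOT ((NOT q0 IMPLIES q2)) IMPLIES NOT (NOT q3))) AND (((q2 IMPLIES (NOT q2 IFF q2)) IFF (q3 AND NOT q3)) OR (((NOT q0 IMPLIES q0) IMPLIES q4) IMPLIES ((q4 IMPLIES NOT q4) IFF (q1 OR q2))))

q0: False, q1: False, q2: False, q3: False, q4: True

  NOT ((NOT ((NOT q0 IMPLIES q2)) IMPLIES NOT (NOT q3))) = True
    NOT ((NOT q0 IMPLIES q2)) IMPLIES NOT (NOT q3) = False
      NOT ((NOT q0 IMPLIES q2)) = True
        NOT q0 IMPLIES q2 = False
          NOT q0 = True
      NOT (NOT q3) = False
        NOT q3 = True
  ((q2 IMPLIES (NOT q2 IFF q2)) IFF (q3 AND NOT q3)) OR (((NOT q0 IMPLIES q0) IMPLIES q4) IMPLIES ((q4 IMPLIES NOT q4) IFF (q1 OR q2))) = True
    (q2 IMPLIES (NOT q2 IFF q2)) IFF (q3 AND NOT q3) = False
      q2 IMPLIES (NOT q2 IFF q2) = True
        NOT q2 IFF q2 = False
          NOT q2 = True
      q3 AND NOT q3 = False
        NOT q3 = True
    ((NOT q0 IMPLIES q0) IMPLIES q4) IMPLIES ((q4 IMPLIES NOT q4) IFF (q1 OR q2)) = True
      (NOT q0 IMPLIES q0) IMPLIES q4 = True
        NOT q0 IMPLIES q0 = False
          NOT q0 = True
      (q4 IMPLIES NOT q4) IFF (q1 OR q2) = True
        q4 IMPLIES NOT q4 = False
          NOT q4 = False
        q1 OR q2 = False
Both conjuncts True, so the formula holds.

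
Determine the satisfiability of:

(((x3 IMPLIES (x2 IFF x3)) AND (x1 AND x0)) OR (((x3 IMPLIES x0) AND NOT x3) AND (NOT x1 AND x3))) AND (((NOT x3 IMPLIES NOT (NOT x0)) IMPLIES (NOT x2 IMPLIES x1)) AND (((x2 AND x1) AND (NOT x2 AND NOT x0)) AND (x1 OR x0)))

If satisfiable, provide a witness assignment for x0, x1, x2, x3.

No satisfying assignment exists.

Case x2 = True: the conjunct NOT x2 is False.
Case x2 = False: the conjunct x2 is False.
Both cases fail — unsatisfiable.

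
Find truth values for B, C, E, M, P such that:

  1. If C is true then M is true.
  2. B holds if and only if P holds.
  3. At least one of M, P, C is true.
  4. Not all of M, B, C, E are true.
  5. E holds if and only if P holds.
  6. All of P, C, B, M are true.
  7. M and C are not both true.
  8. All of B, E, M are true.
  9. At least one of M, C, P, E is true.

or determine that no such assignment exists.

Case C = True:
  (1) with C=T forces M = True.
  Constraint (7) is violated (M=T, C=T) — contradiction.
Case C = False:
  Constraint (6) is violated (C=F) — contradiction.
Both cases fail — unsatisfiable.

Unsatisfiable — no assignment works.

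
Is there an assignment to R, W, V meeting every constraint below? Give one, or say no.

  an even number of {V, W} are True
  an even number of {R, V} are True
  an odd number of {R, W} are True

Adding constraints 1, 2, 3 mod 2: every variable appears an even number of times on the left, so the left side is 0.
But the right sides sum to 1 (mod 2). 0 ≠ 1 — the system is inconsistent.

The formula is unsatisfiable.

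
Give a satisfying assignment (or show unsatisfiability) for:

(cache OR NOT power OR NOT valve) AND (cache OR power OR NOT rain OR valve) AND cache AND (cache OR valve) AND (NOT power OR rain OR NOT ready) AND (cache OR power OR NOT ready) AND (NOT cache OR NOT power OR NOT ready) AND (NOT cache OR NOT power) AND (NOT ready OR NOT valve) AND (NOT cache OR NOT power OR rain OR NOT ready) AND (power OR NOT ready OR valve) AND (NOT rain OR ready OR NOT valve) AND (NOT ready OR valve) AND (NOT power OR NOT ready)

Unit clause (cache) forces cache = True.
In (NOT cache OR NOT power) only NOT power is left, so power = False.
Set valve = False.
  then (power OR NOT ready OR valve) forces ready = False.
Set rain = False.
All clauses satisfied.

cache = True, valve = False, ready = False, rain = False, power = False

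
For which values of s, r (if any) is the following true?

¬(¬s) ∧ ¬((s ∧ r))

s=T; r=F

  ¬(¬s) = True
    ¬s = False
  ¬((s ∧ r)) = True
    s ∧ r = False
Both conjuncts True, so the formula holds.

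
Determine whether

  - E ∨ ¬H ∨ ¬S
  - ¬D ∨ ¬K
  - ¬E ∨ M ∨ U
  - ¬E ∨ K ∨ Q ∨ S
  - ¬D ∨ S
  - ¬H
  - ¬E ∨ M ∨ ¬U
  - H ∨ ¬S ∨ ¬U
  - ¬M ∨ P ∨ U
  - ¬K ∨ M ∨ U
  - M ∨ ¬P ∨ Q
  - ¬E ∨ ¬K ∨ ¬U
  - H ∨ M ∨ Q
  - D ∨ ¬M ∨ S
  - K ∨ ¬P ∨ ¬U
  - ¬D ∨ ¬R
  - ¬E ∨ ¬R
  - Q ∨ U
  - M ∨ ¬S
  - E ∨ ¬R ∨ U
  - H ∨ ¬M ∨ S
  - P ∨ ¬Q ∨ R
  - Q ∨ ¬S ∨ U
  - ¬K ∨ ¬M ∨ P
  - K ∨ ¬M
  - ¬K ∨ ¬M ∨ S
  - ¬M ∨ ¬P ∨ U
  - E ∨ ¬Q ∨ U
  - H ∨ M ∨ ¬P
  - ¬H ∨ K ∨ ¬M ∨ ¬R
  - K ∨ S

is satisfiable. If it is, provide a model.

M: False; P: False; U: True; S: False; Q: True; D: False; R: True; H: False; K: True; E: False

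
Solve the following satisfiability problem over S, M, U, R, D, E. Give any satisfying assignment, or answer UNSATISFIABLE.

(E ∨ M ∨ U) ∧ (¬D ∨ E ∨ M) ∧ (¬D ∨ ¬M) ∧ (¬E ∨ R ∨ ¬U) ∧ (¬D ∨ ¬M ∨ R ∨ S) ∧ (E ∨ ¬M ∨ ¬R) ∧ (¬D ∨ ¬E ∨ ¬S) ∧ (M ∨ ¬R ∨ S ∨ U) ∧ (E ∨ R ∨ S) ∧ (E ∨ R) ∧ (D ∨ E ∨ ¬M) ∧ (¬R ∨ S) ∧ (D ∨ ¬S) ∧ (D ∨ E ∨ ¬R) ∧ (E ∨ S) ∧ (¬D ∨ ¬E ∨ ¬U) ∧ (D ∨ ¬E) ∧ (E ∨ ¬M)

S=F; M=F; U=F; R=F; D=T; E=T

Try S = True:
  (D ∨ ¬S) forces D = True.
  (¬D ∨ ¬M) forces M = False.
  (¬D ∨ E ∨ M) forces E = True.
  clause (¬D ∨ ¬E ∨ ¬S) is falsified — backtrack.
So S = False.
  then (¬R ∨ S) forces R = False.
  then (E ∨ S) forces E = True.
  then (D ∨ ¬E) forces D = True.
  then (¬D ∨ ¬M) forces M = False.
  then (¬E ∨ R ∨ ¬U) forces U = False.
All clauses satisfied.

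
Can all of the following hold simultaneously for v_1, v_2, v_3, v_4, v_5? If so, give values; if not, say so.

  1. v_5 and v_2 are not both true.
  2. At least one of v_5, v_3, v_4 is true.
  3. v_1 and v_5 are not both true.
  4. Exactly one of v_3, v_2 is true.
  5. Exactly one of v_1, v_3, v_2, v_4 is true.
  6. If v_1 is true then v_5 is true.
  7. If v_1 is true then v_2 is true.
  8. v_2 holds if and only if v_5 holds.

v_1: False; v_2: False; v_3: True; v_4: False; v_5: False

  (1) v_5=F, v_2=F — not both ✓
  (2) {v_5, v_3, v_4}: 1 true — at least one ✓
  (3) v_1=F, v_5=F — not both ✓
  (4) {v_3, v_2}: 1 true — exactly one ✓
  (5) {v_1, v_3, v_2, v_4}: 1 true — exactly one ✓
  (6) v_1=F ⇒ v_5: vacuous ✓
  (7) v_1=F ⇒ v_2: vacuous ✓
  (8) v_2=F, v_5=F — same ✓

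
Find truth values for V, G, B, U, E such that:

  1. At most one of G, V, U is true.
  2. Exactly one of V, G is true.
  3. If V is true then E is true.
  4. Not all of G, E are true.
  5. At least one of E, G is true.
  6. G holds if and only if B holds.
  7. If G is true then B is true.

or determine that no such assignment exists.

V = False; G = True; B = True; U = False; E = False

  (1) {G, V, U}: 1 true — at most one ✓
  (2) {V, G}: 1 true — exactly one ✓
  (3) V=F ⇒ E: vacuous ✓
  (4) {G, E}: 1/2 true — not all ✓
  (5) {E, G}: 1 true — at least one ✓
  (6) G=T, B=T — same ✓
  (7) G=T ⇒ B: T ✓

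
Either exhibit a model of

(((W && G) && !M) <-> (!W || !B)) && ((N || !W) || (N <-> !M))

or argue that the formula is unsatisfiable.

M = True, B = True, N = False, G = False, W = True

  ((W && G) && !M) <-> (!W || !B) = True
    (W && G) && !M = False
      W && G = False
      !M = False
    !W || !B = False
      !W = False
      !B = False
  (N || !W) || (N <-> !M) = True
    N || !W = False
      !W = False
    N <-> !M = True
      !M = False
Both conjuncts True, so the formula holds.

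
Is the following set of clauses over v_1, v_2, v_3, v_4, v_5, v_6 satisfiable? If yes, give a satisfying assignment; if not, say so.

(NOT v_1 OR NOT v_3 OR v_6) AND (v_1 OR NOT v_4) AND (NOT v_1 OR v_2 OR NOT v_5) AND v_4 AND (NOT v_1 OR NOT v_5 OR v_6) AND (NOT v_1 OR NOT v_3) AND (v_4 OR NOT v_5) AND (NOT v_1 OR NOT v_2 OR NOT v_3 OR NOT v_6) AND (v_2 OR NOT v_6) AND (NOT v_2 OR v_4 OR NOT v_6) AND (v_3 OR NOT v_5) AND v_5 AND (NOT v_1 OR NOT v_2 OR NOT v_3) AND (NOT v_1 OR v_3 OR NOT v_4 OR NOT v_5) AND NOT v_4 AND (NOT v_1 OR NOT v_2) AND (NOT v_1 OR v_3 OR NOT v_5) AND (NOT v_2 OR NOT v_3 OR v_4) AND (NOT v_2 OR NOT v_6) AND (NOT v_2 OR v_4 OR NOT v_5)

The formula is unsatisfiable.

Case v_4 = True:
  Clause (NOT v_4) is falsified — contradiction.
Case v_4 = False:
  Clause (v_4) is falsified — contradiction.
Both cases fail, so the formula is unsatisfiable.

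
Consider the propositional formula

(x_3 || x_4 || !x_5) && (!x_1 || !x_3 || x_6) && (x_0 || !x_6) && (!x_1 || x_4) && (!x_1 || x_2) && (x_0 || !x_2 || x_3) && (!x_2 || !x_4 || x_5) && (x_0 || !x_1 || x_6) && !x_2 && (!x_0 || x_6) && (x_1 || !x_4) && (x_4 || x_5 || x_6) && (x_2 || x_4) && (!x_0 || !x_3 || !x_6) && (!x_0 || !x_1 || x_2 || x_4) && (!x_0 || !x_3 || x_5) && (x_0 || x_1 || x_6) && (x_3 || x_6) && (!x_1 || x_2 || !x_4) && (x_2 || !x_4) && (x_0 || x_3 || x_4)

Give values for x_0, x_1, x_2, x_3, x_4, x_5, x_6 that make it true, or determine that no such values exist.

Case x_2 = True:
  Clause (!x_2) is falsified — contradiction.
Case x_2 = False:
  (!x_1 || x_2) forces x_1 = False.
  (x_1 || !x_4) forces x_4 = False.
  Clause (x_2 || x_4) is falsified — contradiction.
Both cases fail, so the formula is unsatisfiable.

Unsatisfiable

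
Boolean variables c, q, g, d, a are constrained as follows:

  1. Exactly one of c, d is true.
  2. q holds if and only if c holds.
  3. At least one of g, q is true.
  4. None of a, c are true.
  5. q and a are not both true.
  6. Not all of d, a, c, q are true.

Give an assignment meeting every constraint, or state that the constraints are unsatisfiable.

c = False; q = False; g = True; d = True; a = False

  (1) {c, d}: 1 true — exactly one ✓
  (2) q=F, c=F — same ✓
  (3) {g, q}: 1 true — at least one ✓
  (4) {a, c}: 0 true — none ✓
  (5) q=F, a=F — not both ✓
  (6) {d, a, c, q}: 1/4 true — not all ✓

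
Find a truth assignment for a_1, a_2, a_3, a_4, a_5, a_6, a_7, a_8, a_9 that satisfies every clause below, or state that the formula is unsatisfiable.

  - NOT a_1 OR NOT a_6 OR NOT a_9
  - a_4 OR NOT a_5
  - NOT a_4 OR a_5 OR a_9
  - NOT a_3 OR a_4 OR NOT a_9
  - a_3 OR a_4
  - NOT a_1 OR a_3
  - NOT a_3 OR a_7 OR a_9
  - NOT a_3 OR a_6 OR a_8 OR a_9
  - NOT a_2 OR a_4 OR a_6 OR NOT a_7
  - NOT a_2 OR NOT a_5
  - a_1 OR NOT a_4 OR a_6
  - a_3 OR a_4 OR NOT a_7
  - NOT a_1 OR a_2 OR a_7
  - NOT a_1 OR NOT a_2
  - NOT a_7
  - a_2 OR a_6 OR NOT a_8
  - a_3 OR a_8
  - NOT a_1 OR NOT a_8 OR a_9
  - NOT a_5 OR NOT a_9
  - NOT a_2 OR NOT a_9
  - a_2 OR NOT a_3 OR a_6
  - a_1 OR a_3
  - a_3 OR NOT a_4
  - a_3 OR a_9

a_1 = False, a_2 = False, a_3 = True, a_4 = True, a_5 = False, a_6 = True, a_7 = False, a_8 = False, a_9 = True

Unit clause (NOT a_7) forces a_7 = False.
Set a_1 = False.
  then (a_1 OR a_3) forces a_3 = True.
  then (NOT a_3 OR a_7 OR a_9) forces a_9 = True.
  then (NOT a_5 OR NOT a_9) forces a_5 = False.
  then (NOT a_2 OR NOT a_9) forces a_2 = False.
  then (a_2 OR NOT a_3 OR a_6) forces a_6 = True.
  then (NOT a_3 OR a_4 OR NOT a_9) forces a_4 = True.
Set a_8 = False.
All clauses satisfied.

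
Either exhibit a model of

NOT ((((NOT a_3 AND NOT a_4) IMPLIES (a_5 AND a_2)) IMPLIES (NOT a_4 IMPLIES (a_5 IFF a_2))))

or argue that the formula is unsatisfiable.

a_2: False; a_3: True; a_4: False; a_5: True

  NOT ((((NOT a_3 AND NOT a_4) IMPLIES (a_5 AND a_2)) IMPLIES (NOT a_4 IMPLIES (a_5 IFF a_2)))) = True
    ((NOT a_3 AND NOT a_4) IMPLIES (a_5 AND a_2)) IMPLIES (NOT a_4 IMPLIES (a_5 IFF a_2)) = False
      (NOT a_3 AND NOT a_4) IMPLIES (a_5 AND a_2) = True
        NOT a_3 AND NOT a_4 = False
          NOT a_3 = False
          NOT a_4 = True
        a_5 AND a_2 = False
      NOT a_4 IMPLIES (a_5 IFF a_2) = False
        NOT a_4 = True
        a_5 IFF a_2 = False
The formula evaluates to True.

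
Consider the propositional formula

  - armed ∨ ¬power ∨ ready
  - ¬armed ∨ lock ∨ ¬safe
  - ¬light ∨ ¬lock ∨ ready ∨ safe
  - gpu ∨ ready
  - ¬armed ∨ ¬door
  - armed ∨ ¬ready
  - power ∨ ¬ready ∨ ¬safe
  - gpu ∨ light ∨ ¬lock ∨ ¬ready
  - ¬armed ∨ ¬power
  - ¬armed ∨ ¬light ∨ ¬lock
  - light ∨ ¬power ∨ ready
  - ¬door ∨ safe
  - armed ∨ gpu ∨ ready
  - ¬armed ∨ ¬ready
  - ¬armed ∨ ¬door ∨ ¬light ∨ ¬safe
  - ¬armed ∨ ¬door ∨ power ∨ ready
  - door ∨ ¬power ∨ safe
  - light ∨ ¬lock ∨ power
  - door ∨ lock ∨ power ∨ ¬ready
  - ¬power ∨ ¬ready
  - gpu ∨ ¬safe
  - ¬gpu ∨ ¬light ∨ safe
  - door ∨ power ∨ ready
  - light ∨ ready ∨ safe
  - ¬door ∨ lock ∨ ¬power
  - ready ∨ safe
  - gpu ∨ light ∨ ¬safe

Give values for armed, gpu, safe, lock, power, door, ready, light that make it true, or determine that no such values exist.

armed = False, gpu = True, safe = True, lock = False, power = False, door = True, ready = False, light = True

Set armed = False.
  then (armed ∨ ¬ready) forces ready = False.
  then (armed ∨ gpu ∨ ready) forces gpu = True.
  then (ready ∨ safe) forces safe = True.
  then (armed ∨ ¬power ∨ ready) forces power = False.
  then (door ∨ power ∨ ready) forces door = True.
Set lock = False.
Set light = True.
All clauses satisfied.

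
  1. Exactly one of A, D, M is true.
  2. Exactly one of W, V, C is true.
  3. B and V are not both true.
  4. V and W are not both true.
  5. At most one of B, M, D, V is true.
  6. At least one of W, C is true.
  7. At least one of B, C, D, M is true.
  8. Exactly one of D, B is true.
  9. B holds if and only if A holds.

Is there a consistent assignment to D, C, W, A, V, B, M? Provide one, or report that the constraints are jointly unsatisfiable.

D=F, C=F, W=T, A=T, V=F, B=T, M=F

  (1) {A, D, M}: 1 true — exactly one ✓
  (2) {W, V, C}: 1 true — exactly one ✓
  (3) B=T, V=F — not both ✓
  (4) V=F, W=T — not both ✓
  (5) {B, M, D, V}: 1 true — at most one ✓
  (6) {W, C}: 1 true — at least one ✓
  (7) {B, C, D, M}: 1 true — at least one ✓
  (8) {D, B}: 1 true — exactly one ✓
  (9) B=T, A=T — same ✓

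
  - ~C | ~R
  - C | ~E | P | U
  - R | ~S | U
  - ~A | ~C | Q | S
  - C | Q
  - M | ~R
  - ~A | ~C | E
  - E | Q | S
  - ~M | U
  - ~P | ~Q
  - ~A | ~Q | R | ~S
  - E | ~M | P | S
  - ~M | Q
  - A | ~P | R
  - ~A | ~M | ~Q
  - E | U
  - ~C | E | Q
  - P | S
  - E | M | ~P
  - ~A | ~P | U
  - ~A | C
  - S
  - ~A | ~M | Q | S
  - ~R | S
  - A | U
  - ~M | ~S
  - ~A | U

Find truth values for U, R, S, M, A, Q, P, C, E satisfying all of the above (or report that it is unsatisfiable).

U = True, R = False, S = True, M = False, A = False, Q = True, P = False, C = True, E = False

Unit clause (S) forces S = True.
In (~M | ~S) only ~M is left, so M = False.
In (M | ~R) only ~R is left, so R = False.
In (R | ~S | U) only U is left, so U = True.
Set A = False.
  then (A | ~P | R) forces P = False.
Set Q = True.
Set C = True.
Set E = False.
All clauses satisfied.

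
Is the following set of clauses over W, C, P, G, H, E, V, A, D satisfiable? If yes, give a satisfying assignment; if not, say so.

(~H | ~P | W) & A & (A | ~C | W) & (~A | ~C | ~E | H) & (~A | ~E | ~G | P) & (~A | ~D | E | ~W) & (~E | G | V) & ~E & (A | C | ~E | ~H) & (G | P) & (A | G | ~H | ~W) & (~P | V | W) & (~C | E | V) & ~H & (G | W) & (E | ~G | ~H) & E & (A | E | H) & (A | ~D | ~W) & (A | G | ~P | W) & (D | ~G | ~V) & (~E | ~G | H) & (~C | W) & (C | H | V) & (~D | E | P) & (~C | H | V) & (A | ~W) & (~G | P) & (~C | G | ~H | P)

UNSATISFIABLE

Case E = True:
  Clause (~E) is falsified — contradiction.
Case E = False:
  Clause (E) is falsified — contradiction.
Both cases fail, so the formula is unsatisfiable.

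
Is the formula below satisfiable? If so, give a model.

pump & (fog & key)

pump = True; key = True; fog = True

  fog & key = True
Both conjuncts True, so the formula holds.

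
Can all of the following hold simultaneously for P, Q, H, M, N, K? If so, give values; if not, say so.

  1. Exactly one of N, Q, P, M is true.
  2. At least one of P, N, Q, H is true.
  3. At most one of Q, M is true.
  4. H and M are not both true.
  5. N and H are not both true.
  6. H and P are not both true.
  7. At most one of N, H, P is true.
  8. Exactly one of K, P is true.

P: False, Q: True, H: False, M: False, N: False, K: True

  (1) {N, Q, P, M}: 1 true — exactly one ✓
  (2) {P, N, Q, H}: 1 true — at least one ✓
  (3) {Q, M}: 1 true — at most one ✓
  (4) H=F, M=F — not both ✓
  (5) N=F, H=F — not both ✓
  (6) H=F, P=F — not both ✓
  (7) {N, H, P}: 0 true — at most one ✓
  (8) {K, P}: 1 true — exactly one ✓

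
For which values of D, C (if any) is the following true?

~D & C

D=F, C=T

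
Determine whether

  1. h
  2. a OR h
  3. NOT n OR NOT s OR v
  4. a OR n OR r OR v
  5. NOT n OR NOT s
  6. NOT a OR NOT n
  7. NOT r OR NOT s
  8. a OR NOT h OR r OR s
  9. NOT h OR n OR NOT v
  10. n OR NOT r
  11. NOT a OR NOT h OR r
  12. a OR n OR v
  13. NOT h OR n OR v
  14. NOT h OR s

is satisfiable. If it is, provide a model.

Case h = True:
  (NOT h OR s) forces s = True.
  (NOT n OR NOT s) forces n = False.
  (NOT r OR NOT s) forces r = False.
  (NOT h OR n OR NOT v) forces v = False.
  Clause (NOT h OR n OR v) is falsified — contradiction.
Case h = False:
  Clause (h) is falsified — contradiction.
Both cases fail, so the formula is unsatisfiable.

Unsatisfiable — no assignment works.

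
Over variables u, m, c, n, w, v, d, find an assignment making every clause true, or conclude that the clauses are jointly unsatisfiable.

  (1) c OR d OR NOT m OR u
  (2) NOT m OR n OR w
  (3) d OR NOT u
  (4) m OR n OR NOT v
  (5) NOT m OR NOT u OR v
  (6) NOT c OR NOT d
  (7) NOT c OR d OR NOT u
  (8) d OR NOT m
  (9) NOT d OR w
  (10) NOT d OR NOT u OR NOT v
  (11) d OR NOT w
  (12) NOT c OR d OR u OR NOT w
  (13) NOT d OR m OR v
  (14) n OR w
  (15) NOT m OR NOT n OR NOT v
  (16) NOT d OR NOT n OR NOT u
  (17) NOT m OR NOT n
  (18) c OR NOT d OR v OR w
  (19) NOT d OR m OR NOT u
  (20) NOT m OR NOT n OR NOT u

u=F; m=F; c=F; n=T; w=F; v=F; d=F

Set u = False.
Set m = False.
Set c = False.
Set n = True.
Set w = False.
  then (NOT d OR w) forces d = False.
Set v = False.
All clauses satisfied.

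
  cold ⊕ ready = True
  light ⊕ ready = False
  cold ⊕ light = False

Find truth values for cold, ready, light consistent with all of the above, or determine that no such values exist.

Unsatisfiable

Adding constraints 1, 2, 3 mod 2: every variable appears an even number of times on the left, so the left side is 0.
But the right sides sum to 1 (mod 2). 0 ≠ 1 — the system is inconsistent.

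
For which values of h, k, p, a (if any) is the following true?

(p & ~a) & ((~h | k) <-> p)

h = True, k = True, p = True, a = False

  p & ~a = True
    ~a = True
  (~h | k) <-> p = True
    ~h | k = True
      ~h = False
Both conjuncts True, so the formula holds.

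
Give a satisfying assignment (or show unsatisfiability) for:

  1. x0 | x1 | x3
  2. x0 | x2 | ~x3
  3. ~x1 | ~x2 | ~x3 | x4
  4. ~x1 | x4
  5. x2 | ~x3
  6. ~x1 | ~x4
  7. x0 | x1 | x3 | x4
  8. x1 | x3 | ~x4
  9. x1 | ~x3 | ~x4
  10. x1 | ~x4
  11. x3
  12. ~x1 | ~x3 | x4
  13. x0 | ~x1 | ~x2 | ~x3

Unit clause (x3) forces x3 = True.
In (x2 | ~x3) only x2 is left, so x2 = True.
Set x0 = True.
Try x1 = True:
  (~x1 | ~x2 | ~x3 | x4) forces x4 = True.
  clause (~x1 | ~x4) is falsified — backtrack.
So x1 = False.
  then (x1 | ~x3 | ~x4) forces x4 = False.
All clauses satisfied.

x0=T; x1=F; x2=T; x3=T; x4=F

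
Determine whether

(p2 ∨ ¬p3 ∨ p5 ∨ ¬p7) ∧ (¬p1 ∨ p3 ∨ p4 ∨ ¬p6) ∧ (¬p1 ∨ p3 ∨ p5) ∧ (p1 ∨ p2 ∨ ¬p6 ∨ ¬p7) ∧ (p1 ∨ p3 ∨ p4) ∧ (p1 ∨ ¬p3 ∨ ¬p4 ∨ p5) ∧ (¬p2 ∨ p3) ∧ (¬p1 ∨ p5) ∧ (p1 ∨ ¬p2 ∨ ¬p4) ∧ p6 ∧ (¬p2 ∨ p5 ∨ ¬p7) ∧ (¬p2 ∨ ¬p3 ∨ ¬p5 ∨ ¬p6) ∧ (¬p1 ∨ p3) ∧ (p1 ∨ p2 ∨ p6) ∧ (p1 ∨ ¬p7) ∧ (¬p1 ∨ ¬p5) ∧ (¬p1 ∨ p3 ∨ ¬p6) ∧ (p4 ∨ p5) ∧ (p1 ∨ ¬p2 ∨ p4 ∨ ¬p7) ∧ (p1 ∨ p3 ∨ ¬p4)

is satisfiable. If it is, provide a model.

p1 = False; p2 = False; p3 = True; p4 = False; p5 = True; p6 = True; p7 = False

Unit clause (p6) forces p6 = True.
Set p1 = False.
  then (p1 ∨ ¬p7) forces p7 = False.
Try p2 = True:
  (¬p2 ∨ p3) forces p3 = True.
  (p1 ∨ ¬p2 ∨ ¬p4) forces p4 = False.
  (¬p2 ∨ ¬p3 ∨ ¬p5 ∨ ¬p6) forces p5 = False.
  clause (p4 ∨ p5) is falsified — backtrack.
So p2 = False.
Set p3 = True.
Set p4 = False.
  then (p4 ∨ p5) forces p5 = True.
All clauses satisfied.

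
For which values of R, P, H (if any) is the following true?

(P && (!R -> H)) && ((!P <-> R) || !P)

R=F, P=T, H=T

  P && (!R -> H) = True
    !R -> H = True
      !R = True
  (!P <-> R) || !P = True
    !P <-> R = True
      !P = False
    !P = False
Both conjuncts True, so the formula holds.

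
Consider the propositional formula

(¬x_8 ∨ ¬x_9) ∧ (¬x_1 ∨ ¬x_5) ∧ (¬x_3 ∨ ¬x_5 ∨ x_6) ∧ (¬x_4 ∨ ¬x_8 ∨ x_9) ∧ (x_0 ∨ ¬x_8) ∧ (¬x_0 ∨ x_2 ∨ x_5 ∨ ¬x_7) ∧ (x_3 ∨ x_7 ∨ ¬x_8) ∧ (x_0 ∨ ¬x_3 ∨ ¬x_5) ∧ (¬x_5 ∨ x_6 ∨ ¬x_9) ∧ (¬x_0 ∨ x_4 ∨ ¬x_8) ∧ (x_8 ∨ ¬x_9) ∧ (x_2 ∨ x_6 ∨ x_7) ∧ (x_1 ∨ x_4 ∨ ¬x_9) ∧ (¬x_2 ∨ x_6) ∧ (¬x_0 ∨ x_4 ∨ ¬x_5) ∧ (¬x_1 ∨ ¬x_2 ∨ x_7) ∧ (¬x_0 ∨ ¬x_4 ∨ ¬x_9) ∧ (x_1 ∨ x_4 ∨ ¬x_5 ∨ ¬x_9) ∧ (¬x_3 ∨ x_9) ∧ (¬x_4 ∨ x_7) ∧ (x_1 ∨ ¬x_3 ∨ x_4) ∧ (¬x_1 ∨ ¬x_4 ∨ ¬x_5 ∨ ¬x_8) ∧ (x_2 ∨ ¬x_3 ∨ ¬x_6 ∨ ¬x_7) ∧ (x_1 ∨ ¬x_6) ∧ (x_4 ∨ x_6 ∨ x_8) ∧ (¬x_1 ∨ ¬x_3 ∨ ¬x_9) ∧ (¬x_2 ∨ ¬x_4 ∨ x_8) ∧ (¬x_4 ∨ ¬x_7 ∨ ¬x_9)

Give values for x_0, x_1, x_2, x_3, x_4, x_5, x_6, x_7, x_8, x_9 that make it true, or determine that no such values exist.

x_0: False; x_1: True; x_2: False; x_3: False; x_4: True; x_5: False; x_6: True; x_7: True; x_8: False; x_9: False

Set x_0 = False.
  then (x_0 ∨ ¬x_8) forces x_8 = False.
  then (x_8 ∨ ¬x_9) forces x_9 = False.
  then (¬x_3 ∨ x_9) forces x_3 = False.
Set x_1 = True.
  then (¬x_1 ∨ ¬x_5) forces x_5 = False.
Set x_2 = False.
Set x_4 = True.
  then (¬x_4 ∨ x_7) forces x_7 = True.
Set x_6 = True.
All clauses satisfied.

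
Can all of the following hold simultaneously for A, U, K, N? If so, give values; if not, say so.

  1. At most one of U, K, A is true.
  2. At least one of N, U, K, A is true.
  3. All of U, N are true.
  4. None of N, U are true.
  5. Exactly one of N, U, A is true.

Case U = True:
  Constraint (4) is violated (U=T) — contradiction.
Case U = False:
  Constraint (3) is violated (U=F) — contradiction.
Both cases fail — unsatisfiable.

Unsatisfiable — no assignment works.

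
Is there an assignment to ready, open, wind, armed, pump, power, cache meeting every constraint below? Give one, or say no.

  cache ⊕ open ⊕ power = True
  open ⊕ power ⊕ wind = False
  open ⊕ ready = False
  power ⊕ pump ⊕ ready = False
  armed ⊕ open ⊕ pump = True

ready = True, open = True, wind = False, armed = False, pump = False, power = True, cache = True

cache ⊕ open ⊕ power = T ⊕ T ⊕ T = True ✓
open ⊕ power ⊕ wind = T ⊕ T ⊕ F = False ✓
open ⊕ ready = T ⊕ T = False ✓
power ⊕ pump ⊕ ready = T ⊕ F ⊕ T = False ✓
armed ⊕ open ⊕ pump = F ⊕ T ⊕ F = True ✓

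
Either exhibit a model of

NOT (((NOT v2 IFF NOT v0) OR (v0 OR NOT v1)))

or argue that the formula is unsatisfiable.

v0=F; v1=T; v2=T

  NOT (((NOT v2 IFF NOT v0) OR (v0 OR NOT v1))) = True
    (NOT v2 IFF NOT v0) OR (v0 OR NOT v1) = False
      NOT v2 IFF NOT v0 = False
        NOT v2 = False
        NOT v0 = True
      v0 OR NOT v1 = False
        NOT v1 = False
The formula evaluates to True.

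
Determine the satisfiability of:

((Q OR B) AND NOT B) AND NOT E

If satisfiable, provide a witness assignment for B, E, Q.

B=F, E=F, Q=T

  (Q OR B) AND NOT B = True
    Q OR B = True
    NOT B = True
  NOT E = True
Both conjuncts True, so the formula holds.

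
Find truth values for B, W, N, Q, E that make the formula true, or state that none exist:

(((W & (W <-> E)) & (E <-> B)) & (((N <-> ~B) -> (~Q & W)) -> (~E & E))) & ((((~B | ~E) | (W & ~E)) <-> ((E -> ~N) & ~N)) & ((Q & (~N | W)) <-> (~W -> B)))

UNSATISFIABLE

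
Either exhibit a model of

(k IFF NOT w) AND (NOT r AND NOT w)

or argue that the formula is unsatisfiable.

w: False, r: False, k: True

  k IFF NOT w = True
    NOT w = True
  NOT r AND NOT w = True
    NOT r = True
    NOT w = True
Both conjuncts True, so the formula holds.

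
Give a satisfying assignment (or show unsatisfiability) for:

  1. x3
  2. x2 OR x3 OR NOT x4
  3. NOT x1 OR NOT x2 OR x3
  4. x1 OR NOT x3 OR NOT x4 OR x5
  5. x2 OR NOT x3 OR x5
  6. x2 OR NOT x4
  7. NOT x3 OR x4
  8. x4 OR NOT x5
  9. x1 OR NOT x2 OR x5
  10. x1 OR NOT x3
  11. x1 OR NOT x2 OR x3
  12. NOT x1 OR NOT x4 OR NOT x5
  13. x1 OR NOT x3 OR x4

x1 = True; x2 = True; x3 = True; x4 = True; x5 = False

Unit clause (x3) forces x3 = True.
In (NOT x3 OR x4) only x4 is left, so x4 = True.
In (x1 OR NOT x3) only x1 is left, so x1 = True.
In (NOT x1 OR NOT x4 OR NOT x5) only NOT x5 is left, so x5 = False.
In (x2 OR NOT x3 OR x5) only x2 is left, so x2 = True.
All clauses satisfied.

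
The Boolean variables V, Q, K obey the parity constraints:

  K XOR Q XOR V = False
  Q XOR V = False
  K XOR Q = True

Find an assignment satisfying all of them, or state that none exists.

V=T, Q=T, K=F

K XOR Q XOR V = F XOR T XOR T = False ✓
Q XOR V = T XOR T = False ✓
K XOR Q = F XOR T = True ✓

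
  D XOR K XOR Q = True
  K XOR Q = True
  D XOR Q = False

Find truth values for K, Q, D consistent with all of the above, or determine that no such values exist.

K = True; Q = False; D = False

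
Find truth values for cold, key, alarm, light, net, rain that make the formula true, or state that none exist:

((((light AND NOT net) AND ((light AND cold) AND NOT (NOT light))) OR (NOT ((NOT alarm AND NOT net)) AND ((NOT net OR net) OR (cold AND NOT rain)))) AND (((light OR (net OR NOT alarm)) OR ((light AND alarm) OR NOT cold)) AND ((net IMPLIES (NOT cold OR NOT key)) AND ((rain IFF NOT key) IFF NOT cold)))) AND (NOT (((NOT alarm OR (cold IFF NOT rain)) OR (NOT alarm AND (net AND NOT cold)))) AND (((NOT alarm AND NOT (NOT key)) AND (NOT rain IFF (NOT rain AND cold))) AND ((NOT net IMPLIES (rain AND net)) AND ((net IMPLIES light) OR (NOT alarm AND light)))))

Case alarm = True: the conjunct NOT alarm is False.
Case alarm = False: the conjunct NOT (((NOT alarm OR (cold IFF NOT rain)) OR (NOT alarm AND (net AND NOT cold)))) becomes NOT ((True OR (net AND NOT cold))) = False.
Both cases fail — unsatisfiable.

The formula is unsatisfiable.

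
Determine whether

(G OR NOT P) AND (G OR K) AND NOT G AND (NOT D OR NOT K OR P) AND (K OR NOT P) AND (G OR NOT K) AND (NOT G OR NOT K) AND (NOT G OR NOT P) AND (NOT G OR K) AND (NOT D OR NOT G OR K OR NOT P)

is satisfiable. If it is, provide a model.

Case G = True:
  Clause (NOT G) is falsified — contradiction.
Case G = False:
  (G OR NOT P) forces P = False.
  (G OR K) forces K = True.
  Clause (G OR NOT K) is falsified — contradiction.
Both cases fail, so the formula is unsatisfiable.

No satisfying assignment exists.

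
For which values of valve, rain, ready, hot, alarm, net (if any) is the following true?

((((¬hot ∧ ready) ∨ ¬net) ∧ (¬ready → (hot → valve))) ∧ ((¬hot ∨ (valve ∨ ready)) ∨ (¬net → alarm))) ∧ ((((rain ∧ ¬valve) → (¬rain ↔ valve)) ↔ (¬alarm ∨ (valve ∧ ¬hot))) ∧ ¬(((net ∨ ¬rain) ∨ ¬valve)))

valve = True, rain = True, ready = True, hot = False, alarm = False, net = False

  (((¬hot ∧ ready) ∨ ¬net) ∧ (¬ready → (hot → valve))) ∧ ((¬hot ∨ (valve ∨ ready)) ∨ (¬net → alarm)) = True
    ((¬hot ∧ ready) ∨ ¬net) ∧ (¬ready → (hot → valve)) = True
      (¬hot ∧ ready) ∨ ¬net = True
        ¬hot ∧ ready = True
          ¬hot = True
        ¬net = True
      ¬ready → (hot → valve) = True
        ¬ready = False
        hot → valve = True
    (¬hot ∨ (valve ∨ ready)) ∨ (¬net → alarm) = True
      ¬hot ∨ (valve ∨ ready) = True
        ¬hot = True
        valve ∨ ready = True
      ¬net → alarm = False
        ¬net = True
  (((rain ∧ ¬valve) → (¬rain ↔ valve)) ↔ (¬alarm ∨ (valve ∧ ¬hot))) ∧ ¬(((net ∨ ¬rain) ∨ ¬valve)) = True
    ((rain ∧ ¬valve) → (¬rain ↔ valve)) ↔ (¬alarm ∨ (valve ∧ ¬hot)) = True
      (rain ∧ ¬valve) → (¬rain ↔ valve) = True
        rain ∧ ¬valve = False
          ¬valve = False
        ¬rain ↔ valve = False
          ¬rain = False
      ¬alarm ∨ (valve ∧ ¬hot) = True
        ¬alarm = True
        valve ∧ ¬hot = True
          ¬hot = True
    ¬(((net ∨ ¬rain) ∨ ¬valve)) = True
      (net ∨ ¬rain) ∨ ¬valve = False
        net ∨ ¬rain = False
          ¬rain = False
        ¬valve = False
Both conjuncts True, so the formula holds.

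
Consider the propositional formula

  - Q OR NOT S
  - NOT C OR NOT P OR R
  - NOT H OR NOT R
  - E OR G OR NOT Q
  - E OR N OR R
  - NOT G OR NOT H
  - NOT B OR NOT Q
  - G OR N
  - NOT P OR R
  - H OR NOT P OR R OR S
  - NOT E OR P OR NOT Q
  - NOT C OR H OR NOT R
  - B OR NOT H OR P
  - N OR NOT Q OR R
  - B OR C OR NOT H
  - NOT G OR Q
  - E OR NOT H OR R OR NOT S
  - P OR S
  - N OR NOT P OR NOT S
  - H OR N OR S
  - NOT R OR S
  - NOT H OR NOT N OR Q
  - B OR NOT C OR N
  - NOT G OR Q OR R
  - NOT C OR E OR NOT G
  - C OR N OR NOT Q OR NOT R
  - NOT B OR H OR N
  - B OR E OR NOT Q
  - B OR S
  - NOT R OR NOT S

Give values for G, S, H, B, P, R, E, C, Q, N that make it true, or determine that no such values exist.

Case S = True:
  (Q OR NOT S) forces Q = True.
  (NOT B OR NOT Q) forces B = False.
  (B OR E OR NOT Q) forces E = True.
  (NOT E OR P OR NOT Q) forces P = True.
  (NOT P OR R) forces R = True.
  Clause (NOT R OR NOT S) is falsified — contradiction.
Case S = False:
  (P OR S) forces P = True.
  (NOT P OR R) forces R = True.
  Clause (NOT R OR S) is falsified — contradiction.
Both cases fail, so the formula is unsatisfiable.

Unsatisfiable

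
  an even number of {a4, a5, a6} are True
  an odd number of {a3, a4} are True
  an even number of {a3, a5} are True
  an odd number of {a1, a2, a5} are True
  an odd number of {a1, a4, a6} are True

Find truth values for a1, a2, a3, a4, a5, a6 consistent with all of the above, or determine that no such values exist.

a1=T; a2=F; a3=F; a4=T; a5=F; a6=T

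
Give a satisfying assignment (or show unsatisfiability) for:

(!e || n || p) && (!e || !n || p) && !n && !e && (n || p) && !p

Case p = True:
  Clause (!p) is falsified — contradiction.
Case p = False:
  (!n) forces n = False.
  Clause (n || p) is falsified — contradiction.
Both cases fail, so the formula is unsatisfiable.

UNSATISFIABLE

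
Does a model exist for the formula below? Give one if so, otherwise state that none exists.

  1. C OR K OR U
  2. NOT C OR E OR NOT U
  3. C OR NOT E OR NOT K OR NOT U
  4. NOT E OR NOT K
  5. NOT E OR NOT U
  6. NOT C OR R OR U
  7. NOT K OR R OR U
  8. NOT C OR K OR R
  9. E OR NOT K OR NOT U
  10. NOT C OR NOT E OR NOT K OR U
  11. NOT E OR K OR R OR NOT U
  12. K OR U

C = False, E = False, R = True, U = True, K = False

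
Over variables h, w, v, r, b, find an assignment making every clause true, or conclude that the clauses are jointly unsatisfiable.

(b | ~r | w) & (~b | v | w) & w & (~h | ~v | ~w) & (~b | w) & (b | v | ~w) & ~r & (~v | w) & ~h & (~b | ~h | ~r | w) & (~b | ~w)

Unit clause (w) forces w = True.
Unit clause (~r) forces r = False.
Unit clause (~h) forces h = False.
In (~b | ~w) only ~b is left, so b = False.
In (b | v | ~w) only v is left, so v = True.
All clauses satisfied.

h: False, w: True, v: True, r: False, b: False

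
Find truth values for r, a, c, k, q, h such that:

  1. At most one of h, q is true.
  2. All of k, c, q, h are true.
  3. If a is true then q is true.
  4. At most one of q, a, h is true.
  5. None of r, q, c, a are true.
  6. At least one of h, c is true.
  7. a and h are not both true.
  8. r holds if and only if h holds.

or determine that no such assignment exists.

Unsatisfiable

Case c = True:
  Constraint (5) is violated (c=T) — contradiction.
Case c = False:
  Constraint (2) is violated (c=F) — contradiction.
Both cases fail — unsatisfiable.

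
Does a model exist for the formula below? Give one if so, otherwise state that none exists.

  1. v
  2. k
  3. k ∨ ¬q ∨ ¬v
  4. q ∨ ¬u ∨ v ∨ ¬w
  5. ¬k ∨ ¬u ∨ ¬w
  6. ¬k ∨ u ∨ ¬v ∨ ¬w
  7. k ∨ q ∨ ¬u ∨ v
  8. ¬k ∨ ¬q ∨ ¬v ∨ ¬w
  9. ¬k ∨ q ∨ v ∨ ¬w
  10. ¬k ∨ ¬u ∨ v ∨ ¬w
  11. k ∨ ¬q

Unit clause (v) forces v = True.
Unit clause (k) forces k = True.
Set u = False.
  then (¬k ∨ u ∨ ¬v ∨ ¬w) forces w = False.
Set q = False.
All clauses satisfied.

k = True, u = False, v = True, w = False, q = False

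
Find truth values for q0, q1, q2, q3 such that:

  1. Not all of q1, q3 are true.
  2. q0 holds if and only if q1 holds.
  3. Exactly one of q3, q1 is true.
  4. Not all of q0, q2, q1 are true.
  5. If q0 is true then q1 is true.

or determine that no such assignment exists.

q0=T, q1=T, q2=F, q3=F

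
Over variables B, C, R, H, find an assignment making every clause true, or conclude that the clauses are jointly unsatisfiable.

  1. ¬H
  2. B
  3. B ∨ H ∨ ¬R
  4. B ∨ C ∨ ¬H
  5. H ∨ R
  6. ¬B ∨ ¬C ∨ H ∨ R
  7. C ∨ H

B: True, C: True, R: True, H: False

Unit clause (¬H) forces H = False.
Unit clause (B) forces B = True.
In (H ∨ R) only R is left, so R = True.
In (C ∨ H) only C is left, so C = True.
Check each clause:
  (¬H): ¬H holds.
  (B): B holds.
  (B ∨ H ∨ ¬R): B holds.
  (B ∨ C ∨ ¬H): B holds.
  (H ∨ R): R holds.
  (¬B ∨ ¬C ∨ H ∨ R): R holds.
  (C ∨ H): C holds.
All clauses satisfied.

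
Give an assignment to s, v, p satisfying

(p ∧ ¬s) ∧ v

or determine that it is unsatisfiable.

s: False; v: True; p: True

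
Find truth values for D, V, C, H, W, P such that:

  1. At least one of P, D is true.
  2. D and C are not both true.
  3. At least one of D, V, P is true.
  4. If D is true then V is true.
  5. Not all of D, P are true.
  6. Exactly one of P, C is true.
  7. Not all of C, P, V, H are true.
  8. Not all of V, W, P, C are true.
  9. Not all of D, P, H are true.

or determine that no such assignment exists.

D: False; V: False; C: False; H: True; W: True; P: True

  (1) {P, D}: 1 true — at least one ✓
  (2) D=F, C=F — not both ✓
  (3) {D, V, P}: 1 true — at least one ✓
  (4) D=F ⇒ V: vacuous ✓
  (5) {D, P}: 1/2 true — not all ✓
  (6) {P, C}: 1 true — exactly one ✓
  (7) {C, P, V, H}: 2/4 true — not all ✓
  (8) {V, W, P, C}: 2/4 true — not all ✓
  (9) {D, P, H}: 2/3 true — not all ✓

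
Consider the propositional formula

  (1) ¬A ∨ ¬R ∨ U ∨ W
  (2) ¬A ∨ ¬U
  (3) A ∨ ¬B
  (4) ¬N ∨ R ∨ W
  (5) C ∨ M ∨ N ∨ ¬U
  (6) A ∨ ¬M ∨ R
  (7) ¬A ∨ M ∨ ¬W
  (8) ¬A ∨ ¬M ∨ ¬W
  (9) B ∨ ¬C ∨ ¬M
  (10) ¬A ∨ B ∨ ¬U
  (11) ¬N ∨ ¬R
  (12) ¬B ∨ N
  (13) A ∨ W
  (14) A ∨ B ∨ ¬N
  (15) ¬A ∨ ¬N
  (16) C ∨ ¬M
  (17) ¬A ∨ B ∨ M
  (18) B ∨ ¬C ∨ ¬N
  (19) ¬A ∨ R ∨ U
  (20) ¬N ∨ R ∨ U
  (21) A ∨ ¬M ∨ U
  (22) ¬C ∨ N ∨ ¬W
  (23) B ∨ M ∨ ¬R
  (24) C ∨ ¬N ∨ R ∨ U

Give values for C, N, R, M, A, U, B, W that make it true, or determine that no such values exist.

C: False, N: False, R: False, M: False, A: False, U: False, B: False, W: True

Set C = False.
  then (C ∨ ¬M) forces M = False.
Try N = True:
  (¬N ∨ ¬R) forces R = False.
  (¬N ∨ R ∨ W) forces W = True.
  (¬A ∨ M ∨ ¬W) forces A = False.
  (A ∨ ¬B) forces B = False.
  clause (A ∨ B ∨ ¬N) is falsified — backtrack.
So N = False.
  then (C ∨ M ∨ N ∨ ¬U) forces U = False.
  then (¬B ∨ N) forces B = False.
  then (¬A ∨ B ∨ M) forces A = False.
  then (B ∨ M ∨ ¬R) forces R = False.
  then (A ∨ W) forces W = True.
All clauses satisfied.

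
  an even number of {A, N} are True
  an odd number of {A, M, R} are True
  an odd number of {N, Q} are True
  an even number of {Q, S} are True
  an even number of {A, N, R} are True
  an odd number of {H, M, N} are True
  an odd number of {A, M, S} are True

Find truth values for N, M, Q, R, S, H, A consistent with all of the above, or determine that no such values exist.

N = True; M = False; Q = False; R = False; S = False; H = False; A = True

{A, N}: 2 true → even ✓
{A, M, R}: 1 true → odd ✓
{N, Q}: 1 true → odd ✓
{Q, S}: 0 true → even ✓
{A, N, R}: 2 true → even ✓
{H, M, N}: 1 true → odd ✓
{A, M, S}: 1 true → odd ✓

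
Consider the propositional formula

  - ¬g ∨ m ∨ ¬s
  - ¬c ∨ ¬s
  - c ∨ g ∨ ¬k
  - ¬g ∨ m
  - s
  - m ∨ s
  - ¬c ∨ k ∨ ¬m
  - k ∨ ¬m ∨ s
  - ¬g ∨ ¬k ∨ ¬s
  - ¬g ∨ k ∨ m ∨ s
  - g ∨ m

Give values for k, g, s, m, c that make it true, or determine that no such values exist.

k: False, g: False, s: True, m: True, c: False

Unit clause (s) forces s = True.
In (¬c ∨ ¬s) only ¬c is left, so c = False.
Try k = True:
  (c ∨ g ∨ ¬k) forces g = True.
  clause (¬g ∨ ¬k ∨ ¬s) is falsified — backtrack.
So k = False.
Set g = False.
  then (g ∨ m) forces m = True.
All clauses satisfied.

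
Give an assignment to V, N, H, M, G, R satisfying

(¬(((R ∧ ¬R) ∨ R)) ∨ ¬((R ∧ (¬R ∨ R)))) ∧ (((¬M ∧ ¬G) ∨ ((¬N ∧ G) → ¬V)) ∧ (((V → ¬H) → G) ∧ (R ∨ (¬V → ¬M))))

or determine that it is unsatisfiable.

V = True, N = True, H = False, M = True, G = True, R = False

  ¬(((R ∧ ¬R) ∨ R)) ∨ ¬((R ∧ (¬R ∨ R))) = True
    ¬(((R ∧ ¬R) ∨ R)) = True
      (R ∧ ¬R) ∨ R = False
        R ∧ ¬R = False
          ¬R = True
    ¬((R ∧ (¬R ∨ R))) = True
      R ∧ (¬R ∨ R) = False
        ¬R ∨ R = True
          ¬R = True
  ((¬M ∧ ¬G) ∨ ((¬N ∧ G) → ¬V)) ∧ (((V → ¬H) → G) ∧ (R ∨ (¬V → ¬M))) = True
    (¬M ∧ ¬G) ∨ ((¬N ∧ G) → ¬V) = True
      ¬M ∧ ¬G = False
        ¬M = False
        ¬G = False
      (¬N ∧ G) → ¬V = True
        ¬N ∧ G = False
          ¬N = False
        ¬V = False
    ((V → ¬H) → G) ∧ (R ∨ (¬V → ¬M)) = True
      (V → ¬H) → G = True
        V → ¬H = True
          ¬H = True
      R ∨ (¬V → ¬M) = True
        ¬V → ¬M = True
          ¬V = False
          ¬M = False
Both conjuncts True, so the formula holds.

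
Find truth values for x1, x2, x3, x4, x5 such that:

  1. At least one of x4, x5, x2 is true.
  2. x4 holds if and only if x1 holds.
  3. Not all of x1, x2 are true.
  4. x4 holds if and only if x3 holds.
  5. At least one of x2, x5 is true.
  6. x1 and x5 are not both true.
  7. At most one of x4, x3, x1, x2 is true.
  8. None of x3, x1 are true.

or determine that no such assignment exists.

x1 = False; x2 = True; x3 = False; x4 = False; x5 = True

  (1) {x4, x5, x2}: 2 true — at least one ✓
  (2) x4=F, x1=F — same ✓
  (3) {x1, x2}: 1/2 true — not all ✓
  (4) x4=F, x3=F — same ✓
  (5) {x2, x5}: 2 true — at least one ✓
  (6) x1=F, x5=T — not both ✓
  (7) {x4, x3, x1, x2}: 1 true — at most one ✓
  (8) {x3, x1}: 0 true — none ✓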